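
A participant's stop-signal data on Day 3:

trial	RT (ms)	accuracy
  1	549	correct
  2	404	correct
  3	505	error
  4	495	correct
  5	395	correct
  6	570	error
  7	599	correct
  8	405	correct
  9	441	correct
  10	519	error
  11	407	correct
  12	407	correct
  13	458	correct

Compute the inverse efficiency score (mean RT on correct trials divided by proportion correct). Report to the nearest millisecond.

Correct trials (n=10): 549, 404, 495, 395, 599, 405, 441, 407, 407, 458
Mean correct RT = 4560/10 = 456.0000 ms
Proportion correct = 10/13
IES = 456.0000 / (10/13) = 592.800 ms

593 ms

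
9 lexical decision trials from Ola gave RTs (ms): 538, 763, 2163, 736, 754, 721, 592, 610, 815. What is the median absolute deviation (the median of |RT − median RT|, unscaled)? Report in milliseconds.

Sorted: 538, 592, 610, 721, 736, 754, 763, 815, 2163 → median = 736
|x − 736|: 198, 27, 1427, 0, 18, 15, 144, 126, 79
Sorted deviations: 0, 15, 18, 27, 79, 126, 144, 198, 1427 → MAD = 79

79 ms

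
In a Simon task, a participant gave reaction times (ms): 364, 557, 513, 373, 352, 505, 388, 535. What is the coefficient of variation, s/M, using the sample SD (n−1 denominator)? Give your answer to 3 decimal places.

0.193

n = 8, Σ = 3587, M = 448.3750
Σ(x−M)² = 52419.875; s = √(52419.875/7) = 86.5364
CV = 86.5364 / 448.3750 = 0.19300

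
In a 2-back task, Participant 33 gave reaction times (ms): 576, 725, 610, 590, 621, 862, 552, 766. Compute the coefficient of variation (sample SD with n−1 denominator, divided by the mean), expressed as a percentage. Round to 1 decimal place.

n = 8, Σ = 5302, M = 662.7500
Σ(x−M)² = 83845.500; s = √(83845.500/7) = 109.4437
CV = 109.4437 / 662.7500 = 0.16514 = 16.514%

16.5%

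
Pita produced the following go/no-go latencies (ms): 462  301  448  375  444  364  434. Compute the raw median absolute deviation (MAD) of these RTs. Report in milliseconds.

Sorted: 301, 364, 375, 434, 444, 448, 462 → median = 434
|x − 434|: 28, 133, 14, 59, 10, 70, 0
Sorted deviations: 0, 10, 14, 28, 59, 70, 133 → MAD = 28

28 ms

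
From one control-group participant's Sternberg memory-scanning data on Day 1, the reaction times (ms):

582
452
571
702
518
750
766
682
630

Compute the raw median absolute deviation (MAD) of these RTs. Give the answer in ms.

72 ms

Sorted: 452, 518, 571, 582, 630, 682, 702, 750, 766 → median = 630
|x − 630|: 48, 178, 59, 72, 112, 120, 136, 52, 0
Sorted deviations: 0, 48, 52, 59, 72, 112, 120, 136, 178 → MAD = 72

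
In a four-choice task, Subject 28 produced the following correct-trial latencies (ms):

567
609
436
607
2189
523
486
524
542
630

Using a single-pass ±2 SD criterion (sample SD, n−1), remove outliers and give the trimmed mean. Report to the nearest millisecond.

n = 10, ΣRT = 7113, M = 711.300
Σ(x−M)² = 2458124.10; s = √(2458124.10/9) = 522.614
Cutoffs: 711.300 ± 2·522.614 → [-333.9, 1756.5]
Outside: 2189 → excluded.
Retained (n=9): Σ = 4924, mean = 4924/9 = 547.111

547 ms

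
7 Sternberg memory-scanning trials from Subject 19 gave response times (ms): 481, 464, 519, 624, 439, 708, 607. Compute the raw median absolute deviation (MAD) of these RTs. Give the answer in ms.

80 ms

Sorted: 439, 464, 481, 519, 607, 624, 708 → median = 519
|x − 519|: 38, 55, 0, 105, 80, 189, 88
Sorted deviations: 0, 38, 55, 80, 88, 105, 189 → MAD = 80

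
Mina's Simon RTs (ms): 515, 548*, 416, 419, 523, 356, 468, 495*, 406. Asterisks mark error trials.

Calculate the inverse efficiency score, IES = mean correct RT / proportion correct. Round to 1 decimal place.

Correct trials (n=7): 515, 416, 419, 523, 356, 468, 406
Mean correct RT = 3103/7 = 443.2857 ms
Proportion correct = 7/9
IES = 443.2857 / (7/9) = 569.939 ms

569.9 ms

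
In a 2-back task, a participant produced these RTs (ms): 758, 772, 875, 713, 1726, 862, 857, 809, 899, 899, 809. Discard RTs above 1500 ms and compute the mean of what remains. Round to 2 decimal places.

Excluded: 1726
Retained (n=10): Σ = 8253
Mean = 8253/10 = 825.3000

825.30 ms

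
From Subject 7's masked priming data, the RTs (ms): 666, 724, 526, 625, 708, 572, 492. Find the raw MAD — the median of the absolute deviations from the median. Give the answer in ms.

83 ms

Sorted: 492, 526, 572, 625, 666, 708, 724 → median = 625
|x − 625|: 41, 99, 99, 0, 83, 53, 133
Sorted deviations: 0, 41, 53, 83, 99, 99, 133 → MAD = 83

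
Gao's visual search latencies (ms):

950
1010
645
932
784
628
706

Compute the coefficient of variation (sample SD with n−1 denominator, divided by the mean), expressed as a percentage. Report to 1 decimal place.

19.3%

n = 7, Σ = 5655, M = 807.8571
Σ(x−M)² = 146292.857; s = √(146292.857/6) = 156.1478
CV = 156.1478 / 807.8571 = 0.19329 = 19.329%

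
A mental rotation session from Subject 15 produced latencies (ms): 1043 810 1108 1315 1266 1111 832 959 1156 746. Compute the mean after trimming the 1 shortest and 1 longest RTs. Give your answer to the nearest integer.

1036 ms

Sorted: 746, 810, 832, 959, 1043, 1108, 1111, 1156, 1266, 1315
Drop lowest 1 (746) and highest 1 (1315)
Remaining (n=8): Σ = 8285, mean = 8285/8 = 1035.625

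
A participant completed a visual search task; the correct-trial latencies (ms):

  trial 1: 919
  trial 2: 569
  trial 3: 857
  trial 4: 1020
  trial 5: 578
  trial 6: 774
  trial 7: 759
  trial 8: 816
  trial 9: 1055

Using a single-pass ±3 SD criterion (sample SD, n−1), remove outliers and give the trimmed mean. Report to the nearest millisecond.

n = 9, ΣRT = 7347, M = 816.333
Σ(x−M)² = 233692.00; s = √(233692.00/8) = 170.914
Cutoffs: 816.333 ± 3·170.914 → [303.6, 1329.1]
No RTs fall outside the cutoffs; all 9 retained. Mean = 7347/9 = 816.333

816 ms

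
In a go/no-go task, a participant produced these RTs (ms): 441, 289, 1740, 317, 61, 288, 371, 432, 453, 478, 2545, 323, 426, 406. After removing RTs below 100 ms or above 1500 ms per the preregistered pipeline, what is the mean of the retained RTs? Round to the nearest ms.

384 ms

Excluded: 61, 1740, 2545
Retained (n=11): Σ = 4224
Mean = 4224/11 = 384.0000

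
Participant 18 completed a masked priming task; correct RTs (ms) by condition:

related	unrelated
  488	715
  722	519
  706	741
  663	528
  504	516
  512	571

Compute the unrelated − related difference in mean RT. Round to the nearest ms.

M(related) = 3595/6 = 599.167
M(unrelated) = 3590/6 = 598.333
Difference = 598.333 − 599.167 = -0.833 ms

-1 ms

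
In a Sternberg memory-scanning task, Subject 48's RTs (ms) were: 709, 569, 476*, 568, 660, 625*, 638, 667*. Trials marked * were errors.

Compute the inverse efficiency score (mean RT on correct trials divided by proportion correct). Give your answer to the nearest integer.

1006 ms

Correct trials (n=5): 709, 569, 568, 660, 638
Mean correct RT = 3144/5 = 628.8000 ms
Proportion correct = 5/8
IES = 628.8000 / (5/8) = 1006.080 ms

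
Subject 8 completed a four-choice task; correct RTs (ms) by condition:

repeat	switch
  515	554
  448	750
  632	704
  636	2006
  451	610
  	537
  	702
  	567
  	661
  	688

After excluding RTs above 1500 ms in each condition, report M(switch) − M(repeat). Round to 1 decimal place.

switch: exclude 2006
M(repeat) = 2682/5 = 536.400
M(switch) = 5773/9 = 641.444
Difference = 641.444 − 536.400 = 105.044 ms

105.0 ms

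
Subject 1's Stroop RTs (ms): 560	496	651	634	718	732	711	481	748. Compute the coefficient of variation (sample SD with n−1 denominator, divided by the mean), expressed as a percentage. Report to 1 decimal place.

n = 9, Σ = 5731, M = 636.7778
Σ(x−M)² = 83733.556; s = √(83733.556/8) = 102.3069
CV = 102.3069 / 636.7778 = 0.16066 = 16.066%

16.1%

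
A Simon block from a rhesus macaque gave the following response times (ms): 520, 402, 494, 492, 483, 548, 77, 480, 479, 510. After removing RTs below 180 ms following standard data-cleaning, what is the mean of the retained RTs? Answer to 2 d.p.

Excluded: 77
Retained (n=9): Σ = 4408
Mean = 4408/9 = 489.7778

489.78 ms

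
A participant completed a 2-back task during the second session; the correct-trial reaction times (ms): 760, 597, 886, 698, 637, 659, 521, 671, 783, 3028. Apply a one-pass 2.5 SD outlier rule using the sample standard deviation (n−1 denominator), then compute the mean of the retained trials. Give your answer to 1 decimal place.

n = 10, ΣRT = 9240, M = 924.000
Σ(x−M)² = 5012054.00; s = √(5012054.00/9) = 746.254
Cutoffs: 924.000 ± 2.5·746.254 → [-941.6, 2789.6]
Outside: 3028 → excluded.
Retained (n=9): Σ = 6212, mean = 6212/9 = 690.222

690.2 ms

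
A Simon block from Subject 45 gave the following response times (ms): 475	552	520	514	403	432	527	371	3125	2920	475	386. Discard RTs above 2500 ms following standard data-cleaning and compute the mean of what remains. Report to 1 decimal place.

465.5 ms

Excluded: 2920, 3125
Retained (n=10): Σ = 4655
Mean = 4655/10 = 465.5000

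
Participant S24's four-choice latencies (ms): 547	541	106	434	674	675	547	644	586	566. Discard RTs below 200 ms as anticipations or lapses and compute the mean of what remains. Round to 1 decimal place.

Excluded: 106
Retained (n=9): Σ = 5214
Mean = 5214/9 = 579.3333

579.3 ms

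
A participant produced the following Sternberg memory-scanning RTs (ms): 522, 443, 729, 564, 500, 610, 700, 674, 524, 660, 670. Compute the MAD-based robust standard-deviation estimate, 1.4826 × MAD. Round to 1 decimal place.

Sorted: 443, 500, 522, 524, 564, 610, 660, 670, 674, 700, 729 → median = 610
|x − 610| sorted: 0, 46, 50, 60, 64, 86, 88, 90, 110, 119, 167 → MAD = 86
Robust SD ≈ 1.4826 × 86 = 127.504

127.5 ms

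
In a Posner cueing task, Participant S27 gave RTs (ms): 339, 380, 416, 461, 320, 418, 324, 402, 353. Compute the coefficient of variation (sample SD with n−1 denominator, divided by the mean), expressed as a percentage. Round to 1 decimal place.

12.8%

n = 9, Σ = 3413, M = 379.2222
Σ(x−M)² = 18925.556; s = √(18925.556/8) = 48.6384
CV = 48.6384 / 379.2222 = 0.12826 = 12.826%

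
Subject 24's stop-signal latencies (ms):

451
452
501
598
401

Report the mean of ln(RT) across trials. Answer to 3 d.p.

6.166

ln(RT): 6.1115, 6.1137, 6.2166, 6.3936, 5.9940
Σ ln(RT) = 30.8293
Mean = 30.8293/5 = 6.16586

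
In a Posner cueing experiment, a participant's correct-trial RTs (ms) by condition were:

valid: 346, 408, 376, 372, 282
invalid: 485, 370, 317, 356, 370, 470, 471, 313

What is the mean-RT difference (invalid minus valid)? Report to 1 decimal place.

37.2 ms

M(valid) = 1784/5 = 356.800
M(invalid) = 3152/8 = 394.000
Difference = 394.000 − 356.800 = 37.200 ms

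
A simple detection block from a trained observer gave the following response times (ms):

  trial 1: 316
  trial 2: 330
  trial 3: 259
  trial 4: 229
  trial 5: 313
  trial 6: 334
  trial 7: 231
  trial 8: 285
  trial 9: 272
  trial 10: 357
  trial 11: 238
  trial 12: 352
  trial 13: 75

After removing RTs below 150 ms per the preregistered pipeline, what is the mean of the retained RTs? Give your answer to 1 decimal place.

293.0 ms

Excluded: 75
Retained (n=12): Σ = 3516
Mean = 3516/12 = 293.0000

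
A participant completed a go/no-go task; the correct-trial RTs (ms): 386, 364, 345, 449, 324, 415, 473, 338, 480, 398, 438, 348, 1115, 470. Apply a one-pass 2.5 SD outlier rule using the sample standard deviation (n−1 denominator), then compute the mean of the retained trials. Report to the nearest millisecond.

n = 14, ΣRT = 6343, M = 453.071
Σ(x−M)² = 509336.93; s = √(509336.93/13) = 197.939
Cutoffs: 453.071 ± 2.5·197.939 → [-41.8, 947.9]
Outside: 1115 → excluded.
Retained (n=13): Σ = 5228, mean = 5228/13 = 402.154

402 ms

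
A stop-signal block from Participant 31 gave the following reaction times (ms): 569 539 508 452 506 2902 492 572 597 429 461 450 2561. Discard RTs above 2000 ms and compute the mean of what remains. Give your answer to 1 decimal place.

Excluded: 2561, 2902
Retained (n=11): Σ = 5575
Mean = 5575/11 = 506.8182

506.8 ms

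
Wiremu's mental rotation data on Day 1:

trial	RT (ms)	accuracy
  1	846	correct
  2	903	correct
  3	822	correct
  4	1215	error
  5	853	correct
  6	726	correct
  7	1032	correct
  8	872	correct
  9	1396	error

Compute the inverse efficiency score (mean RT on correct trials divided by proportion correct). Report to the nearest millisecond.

Correct trials (n=7): 846, 903, 822, 853, 726, 1032, 872
Mean correct RT = 6054/7 = 864.8571 ms
Proportion correct = 7/9
IES = 864.8571 / (7/9) = 1111.959 ms

1112 ms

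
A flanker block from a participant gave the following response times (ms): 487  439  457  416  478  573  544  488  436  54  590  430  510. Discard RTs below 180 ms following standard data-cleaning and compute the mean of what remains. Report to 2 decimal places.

487.33 ms

Excluded: 54
Retained (n=12): Σ = 5848
Mean = 5848/12 = 487.3333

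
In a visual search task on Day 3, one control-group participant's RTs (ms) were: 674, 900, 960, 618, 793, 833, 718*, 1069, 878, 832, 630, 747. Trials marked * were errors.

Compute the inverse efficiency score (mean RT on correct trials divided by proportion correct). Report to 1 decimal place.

Correct trials (n=11): 674, 900, 960, 618, 793, 833, 1069, 878, 832, 630, 747
Mean correct RT = 8934/11 = 812.1818 ms
Proportion correct = 11/12
IES = 812.1818 / (11/12) = 886.017 ms

886.0 ms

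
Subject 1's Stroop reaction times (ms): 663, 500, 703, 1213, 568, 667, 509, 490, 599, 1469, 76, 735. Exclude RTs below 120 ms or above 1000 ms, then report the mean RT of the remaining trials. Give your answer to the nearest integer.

Excluded: 76, 1213, 1469
Retained (n=9): Σ = 5434
Mean = 5434/9 = 603.7778

604 ms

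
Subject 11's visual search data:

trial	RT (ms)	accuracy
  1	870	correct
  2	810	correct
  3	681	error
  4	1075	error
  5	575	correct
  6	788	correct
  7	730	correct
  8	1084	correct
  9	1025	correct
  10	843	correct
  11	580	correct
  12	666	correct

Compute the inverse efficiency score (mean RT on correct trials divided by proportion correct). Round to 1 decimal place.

Correct trials (n=10): 870, 810, 575, 788, 730, 1084, 1025, 843, 580, 666
Mean correct RT = 7971/10 = 797.1000 ms
Proportion correct = 10/12
IES = 797.1000 / (10/12) = 956.520 ms

956.5 ms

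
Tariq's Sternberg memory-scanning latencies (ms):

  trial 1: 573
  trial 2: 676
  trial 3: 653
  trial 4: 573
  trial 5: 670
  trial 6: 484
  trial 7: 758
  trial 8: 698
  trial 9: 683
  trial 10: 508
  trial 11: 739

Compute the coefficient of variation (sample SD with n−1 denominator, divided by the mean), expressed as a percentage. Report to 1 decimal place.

14.2%

n = 11, Σ = 7015, M = 637.7273
Σ(x−M)² = 81984.182; s = √(81984.182/10) = 90.5451
CV = 90.5451 / 637.7273 = 0.14198 = 14.198%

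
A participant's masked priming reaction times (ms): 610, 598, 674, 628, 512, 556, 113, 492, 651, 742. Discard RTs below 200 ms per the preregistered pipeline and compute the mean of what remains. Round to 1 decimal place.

Excluded: 113
Retained (n=9): Σ = 5463
Mean = 5463/9 = 607.0000

607.0 ms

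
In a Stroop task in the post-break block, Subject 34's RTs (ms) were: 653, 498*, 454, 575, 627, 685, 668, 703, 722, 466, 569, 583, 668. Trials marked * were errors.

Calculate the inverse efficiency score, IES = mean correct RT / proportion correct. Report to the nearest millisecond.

666 ms

Correct trials (n=12): 653, 454, 575, 627, 685, 668, 703, 722, 466, 569, 583, 668
Mean correct RT = 7373/12 = 614.4167 ms
Proportion correct = 12/13
IES = 614.4167 / (12/13) = 665.618 ms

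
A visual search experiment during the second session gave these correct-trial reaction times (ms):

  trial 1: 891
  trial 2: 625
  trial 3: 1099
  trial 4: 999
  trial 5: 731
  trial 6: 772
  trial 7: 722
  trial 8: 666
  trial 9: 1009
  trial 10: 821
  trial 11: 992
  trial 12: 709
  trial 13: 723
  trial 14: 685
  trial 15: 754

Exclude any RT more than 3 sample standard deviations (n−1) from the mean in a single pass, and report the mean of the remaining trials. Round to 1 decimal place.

813.2 ms

n = 15, ΣRT = 12198, M = 813.200
Σ(x−M)² = 305416.40; s = √(305416.40/14) = 147.701
Cutoffs: 813.200 ± 3·147.701 → [370.1, 1256.3]
No RTs fall outside the cutoffs; all 15 retained. Mean = 12198/15 = 813.200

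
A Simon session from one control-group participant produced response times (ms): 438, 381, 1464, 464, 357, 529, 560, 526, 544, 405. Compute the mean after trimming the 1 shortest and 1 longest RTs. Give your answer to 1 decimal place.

480.9 ms

Sorted: 357, 381, 405, 438, 464, 526, 529, 544, 560, 1464
Drop lowest 1 (357) and highest 1 (1464)
Remaining (n=8): Σ = 3847, mean = 3847/8 = 480.875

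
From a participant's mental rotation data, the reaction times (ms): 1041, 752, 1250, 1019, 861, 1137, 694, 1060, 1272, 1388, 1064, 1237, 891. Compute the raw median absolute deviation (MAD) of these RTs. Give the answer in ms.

Sorted: 694, 752, 861, 891, 1019, 1041, 1060, 1064, 1137, 1237, 1250, 1272, 1388 → median = 1060
|x − 1060|: 19, 308, 190, 41, 199, 77, 366, 0, 212, 328, 4, 177, 169
Sorted deviations: 0, 4, 19, 41, 77, 169, 177, 190, 199, 212, 308, 328, 366 → MAD = 177

177 ms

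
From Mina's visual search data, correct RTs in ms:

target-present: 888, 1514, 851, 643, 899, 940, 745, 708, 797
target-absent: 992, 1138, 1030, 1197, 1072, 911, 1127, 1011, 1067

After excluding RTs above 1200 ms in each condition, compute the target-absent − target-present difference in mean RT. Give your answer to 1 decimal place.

251.7 ms

target-present: exclude 1514
M(target-present) = 6471/8 = 808.875
M(target-absent) = 9545/9 = 1060.556
Difference = 1060.556 − 808.875 = 251.681 ms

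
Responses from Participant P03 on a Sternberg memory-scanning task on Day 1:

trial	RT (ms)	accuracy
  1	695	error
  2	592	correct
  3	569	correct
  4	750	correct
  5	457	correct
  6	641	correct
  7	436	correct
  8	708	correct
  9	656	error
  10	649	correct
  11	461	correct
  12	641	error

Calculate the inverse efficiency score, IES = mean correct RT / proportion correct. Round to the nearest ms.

Correct trials (n=9): 592, 569, 750, 457, 641, 436, 708, 649, 461
Mean correct RT = 5263/9 = 584.7778 ms
Proportion correct = 9/12
IES = 584.7778 / (9/12) = 779.704 ms

780 ms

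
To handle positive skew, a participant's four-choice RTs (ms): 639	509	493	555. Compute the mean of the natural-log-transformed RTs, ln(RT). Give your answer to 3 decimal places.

6.303

ln(RT): 6.4599, 6.2324, 6.2005, 6.3190
Σ ln(RT) = 25.2118
Mean = 25.2118/4 = 6.30296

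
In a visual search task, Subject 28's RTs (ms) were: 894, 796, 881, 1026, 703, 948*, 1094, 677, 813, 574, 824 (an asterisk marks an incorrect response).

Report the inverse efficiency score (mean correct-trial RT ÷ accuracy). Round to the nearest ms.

Correct trials (n=10): 894, 796, 881, 1026, 703, 1094, 677, 813, 574, 824
Mean correct RT = 8282/10 = 828.2000 ms
Proportion correct = 10/11
IES = 828.2000 / (10/11) = 911.020 ms

911 ms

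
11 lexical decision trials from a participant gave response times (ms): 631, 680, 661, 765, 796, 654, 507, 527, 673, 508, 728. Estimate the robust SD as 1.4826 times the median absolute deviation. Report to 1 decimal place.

Sorted: 507, 508, 527, 631, 654, 661, 673, 680, 728, 765, 796 → median = 661
|x − 661| sorted: 0, 7, 12, 19, 30, 67, 104, 134, 135, 153, 154 → MAD = 67
Robust SD ≈ 1.4826 × 67 = 99.334

99.3 ms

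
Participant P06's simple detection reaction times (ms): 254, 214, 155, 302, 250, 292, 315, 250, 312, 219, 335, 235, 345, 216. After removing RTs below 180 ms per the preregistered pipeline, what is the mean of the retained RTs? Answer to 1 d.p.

272.2 ms

Excluded: 155
Retained (n=13): Σ = 3539
Mean = 3539/13 = 272.2308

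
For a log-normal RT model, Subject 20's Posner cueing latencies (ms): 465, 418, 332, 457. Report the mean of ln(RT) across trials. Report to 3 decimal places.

ln(RT): 6.1420, 6.0355, 5.8051, 6.1247
Σ ln(RT) = 24.1073
Mean = 24.1073/4 = 6.02683

6.027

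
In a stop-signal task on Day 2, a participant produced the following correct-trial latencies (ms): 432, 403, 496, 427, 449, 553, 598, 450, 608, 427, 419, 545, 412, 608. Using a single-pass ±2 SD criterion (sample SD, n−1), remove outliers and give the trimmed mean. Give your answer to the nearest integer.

488 ms

n = 14, ΣRT = 6827, M = 487.643
Σ(x−M)² = 79741.21; s = √(79741.21/13) = 78.319
Cutoffs: 487.643 ± 2·78.319 → [331.0, 644.3]
No RTs fall outside the cutoffs; all 14 retained. Mean = 6827/14 = 487.643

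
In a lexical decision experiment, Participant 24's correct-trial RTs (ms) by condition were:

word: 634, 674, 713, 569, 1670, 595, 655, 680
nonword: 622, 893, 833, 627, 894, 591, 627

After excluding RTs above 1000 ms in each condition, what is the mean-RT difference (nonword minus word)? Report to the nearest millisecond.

word: exclude 1670
M(word) = 4520/7 = 645.714
M(nonword) = 5087/7 = 726.714
Difference = 726.714 − 645.714 = 81.000 ms

81 ms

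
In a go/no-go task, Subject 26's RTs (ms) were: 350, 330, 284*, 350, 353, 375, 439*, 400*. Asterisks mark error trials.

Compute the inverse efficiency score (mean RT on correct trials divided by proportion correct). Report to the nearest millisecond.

Correct trials (n=5): 350, 330, 350, 353, 375
Mean correct RT = 1758/5 = 351.6000 ms
Proportion correct = 5/8
IES = 351.6000 / (5/8) = 562.560 ms

563 ms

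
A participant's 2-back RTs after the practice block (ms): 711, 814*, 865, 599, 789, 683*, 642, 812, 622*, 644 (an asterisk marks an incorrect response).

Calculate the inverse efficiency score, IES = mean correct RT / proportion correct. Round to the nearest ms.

1033 ms

Correct trials (n=7): 711, 865, 599, 789, 642, 812, 644
Mean correct RT = 5062/7 = 723.1429 ms
Proportion correct = 7/10
IES = 723.1429 / (7/10) = 1033.061 ms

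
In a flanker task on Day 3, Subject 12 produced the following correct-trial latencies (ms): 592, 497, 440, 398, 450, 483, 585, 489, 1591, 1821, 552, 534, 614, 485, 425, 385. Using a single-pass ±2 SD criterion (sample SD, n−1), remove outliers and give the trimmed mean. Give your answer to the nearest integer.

495 ms

n = 16, ΣRT = 10341, M = 646.312
Σ(x−M)² = 2661347.44; s = √(2661347.44/15) = 421.216
Cutoffs: 646.312 ± 2·421.216 → [-196.1, 1488.7]
Outside: 1591, 1821 → excluded.
Retained (n=14): Σ = 6929, mean = 6929/14 = 494.929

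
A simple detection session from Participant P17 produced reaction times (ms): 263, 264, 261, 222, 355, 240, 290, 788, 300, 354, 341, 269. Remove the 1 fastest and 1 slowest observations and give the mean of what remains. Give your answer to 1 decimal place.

Sorted: 222, 240, 261, 263, 264, 269, 290, 300, 341, 354, 355, 788
Drop lowest 1 (222) and highest 1 (788)
Remaining (n=10): Σ = 2937, mean = 2937/10 = 293.700

293.7 ms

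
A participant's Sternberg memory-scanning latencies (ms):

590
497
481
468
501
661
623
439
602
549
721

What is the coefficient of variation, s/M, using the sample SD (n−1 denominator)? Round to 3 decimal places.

0.160

n = 11, Σ = 6132, M = 557.4545
Σ(x−M)² = 79600.727; s = √(79600.727/10) = 89.2192
CV = 89.2192 / 557.4545 = 0.16005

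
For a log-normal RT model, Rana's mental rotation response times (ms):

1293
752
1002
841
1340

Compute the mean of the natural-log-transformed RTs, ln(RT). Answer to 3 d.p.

6.926

ln(RT): 7.1647, 6.6227, 6.9098, 6.7346, 7.2004
Σ ln(RT) = 34.6322
Mean = 34.6322/5 = 6.92645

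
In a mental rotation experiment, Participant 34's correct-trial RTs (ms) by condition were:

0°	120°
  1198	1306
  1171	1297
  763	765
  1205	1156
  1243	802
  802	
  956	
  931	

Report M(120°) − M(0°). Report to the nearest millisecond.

M(0°) = 8269/8 = 1033.625
M(120°) = 5326/5 = 1065.200
Difference = 1065.200 − 1033.625 = 31.575 ms

32 ms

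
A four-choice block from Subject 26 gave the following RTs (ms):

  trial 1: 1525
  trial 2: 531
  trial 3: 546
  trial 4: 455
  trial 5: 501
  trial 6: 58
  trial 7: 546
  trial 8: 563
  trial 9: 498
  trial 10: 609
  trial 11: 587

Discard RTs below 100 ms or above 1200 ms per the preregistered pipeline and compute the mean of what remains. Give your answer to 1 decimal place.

Excluded: 58, 1525
Retained (n=9): Σ = 4836
Mean = 4836/9 = 537.3333

537.3 ms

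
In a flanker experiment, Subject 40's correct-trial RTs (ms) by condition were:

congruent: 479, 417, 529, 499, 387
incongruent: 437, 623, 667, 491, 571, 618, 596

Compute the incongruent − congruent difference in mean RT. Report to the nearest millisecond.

110 ms

M(congruent) = 2311/5 = 462.200
M(incongruent) = 4003/7 = 571.857
Difference = 571.857 − 462.200 = 109.657 ms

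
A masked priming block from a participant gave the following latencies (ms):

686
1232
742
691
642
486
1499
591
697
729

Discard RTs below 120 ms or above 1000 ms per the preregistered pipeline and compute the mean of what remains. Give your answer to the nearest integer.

658 ms

Excluded: 1232, 1499
Retained (n=8): Σ = 5264
Mean = 5264/8 = 658.0000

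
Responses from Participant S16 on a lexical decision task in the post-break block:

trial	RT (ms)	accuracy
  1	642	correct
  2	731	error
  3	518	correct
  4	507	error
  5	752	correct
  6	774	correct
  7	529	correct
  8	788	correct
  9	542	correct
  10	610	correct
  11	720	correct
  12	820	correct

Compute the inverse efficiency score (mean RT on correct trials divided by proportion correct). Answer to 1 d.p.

Correct trials (n=10): 642, 518, 752, 774, 529, 788, 542, 610, 720, 820
Mean correct RT = 6695/10 = 669.5000 ms
Proportion correct = 10/12
IES = 669.5000 / (10/12) = 803.400 ms

803.4 ms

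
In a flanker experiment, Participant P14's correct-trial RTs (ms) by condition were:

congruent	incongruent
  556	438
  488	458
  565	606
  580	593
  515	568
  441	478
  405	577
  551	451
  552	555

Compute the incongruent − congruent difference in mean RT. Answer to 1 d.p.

7.9 ms

M(congruent) = 4653/9 = 517.000
M(incongruent) = 4724/9 = 524.889
Difference = 524.889 − 517.000 = 7.889 ms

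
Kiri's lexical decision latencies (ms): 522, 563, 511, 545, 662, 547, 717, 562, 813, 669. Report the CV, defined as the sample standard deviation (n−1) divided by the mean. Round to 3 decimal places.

n = 10, Σ = 6111, M = 611.1000
Σ(x−M)² = 89082.900; s = √(89082.900/9) = 99.4892
CV = 99.4892 / 611.1000 = 0.16280

0.163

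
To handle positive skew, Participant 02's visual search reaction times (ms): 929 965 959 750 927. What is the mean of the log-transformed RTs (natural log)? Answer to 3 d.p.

ln(RT): 6.8341, 6.8721, 6.8659, 6.6201, 6.8320
Σ ln(RT) = 34.0242
Mean = 34.0242/5 = 6.80483

6.805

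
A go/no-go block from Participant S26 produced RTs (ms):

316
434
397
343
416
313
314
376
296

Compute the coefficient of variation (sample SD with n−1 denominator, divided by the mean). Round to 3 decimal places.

n = 9, Σ = 3205, M = 356.1111
Σ(x−M)² = 20746.889; s = √(20746.889/8) = 50.9251
CV = 50.9251 / 356.1111 = 0.14300

0.143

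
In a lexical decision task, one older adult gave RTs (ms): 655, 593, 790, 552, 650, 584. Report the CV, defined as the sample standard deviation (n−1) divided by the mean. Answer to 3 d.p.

n = 6, Σ = 3824, M = 637.3333
Σ(x−M)² = 35871.333; s = √(35871.333/5) = 84.7010
CV = 84.7010 / 637.3333 = 0.13290

0.133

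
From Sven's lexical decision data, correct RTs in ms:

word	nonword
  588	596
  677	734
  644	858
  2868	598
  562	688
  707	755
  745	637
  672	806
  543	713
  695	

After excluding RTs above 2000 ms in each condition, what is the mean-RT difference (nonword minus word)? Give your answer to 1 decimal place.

61.3 ms

word: exclude 2868
M(word) = 5833/9 = 648.111
M(nonword) = 6385/9 = 709.444
Difference = 709.444 − 648.111 = 61.333 ms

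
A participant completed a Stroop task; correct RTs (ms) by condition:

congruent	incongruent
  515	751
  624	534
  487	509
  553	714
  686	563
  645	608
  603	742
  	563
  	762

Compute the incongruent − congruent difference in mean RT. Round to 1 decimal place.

50.9 ms

M(congruent) = 4113/7 = 587.571
M(incongruent) = 5746/9 = 638.444
Difference = 638.444 − 587.571 = 50.873 ms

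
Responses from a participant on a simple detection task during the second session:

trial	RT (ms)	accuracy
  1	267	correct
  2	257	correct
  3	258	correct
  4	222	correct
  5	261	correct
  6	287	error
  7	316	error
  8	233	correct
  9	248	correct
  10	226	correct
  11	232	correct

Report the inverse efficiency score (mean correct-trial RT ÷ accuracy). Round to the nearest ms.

Correct trials (n=9): 267, 257, 258, 222, 261, 233, 248, 226, 232
Mean correct RT = 2204/9 = 244.8889 ms
Proportion correct = 9/11
IES = 244.8889 / (9/11) = 299.309 ms

299 ms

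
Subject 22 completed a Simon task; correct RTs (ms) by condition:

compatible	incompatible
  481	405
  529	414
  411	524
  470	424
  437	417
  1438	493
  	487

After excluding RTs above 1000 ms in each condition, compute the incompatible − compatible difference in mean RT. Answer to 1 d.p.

-13.6 ms

compatible: exclude 1438
M(compatible) = 2328/5 = 465.600
M(incompatible) = 3164/7 = 452.000
Difference = 452.000 − 465.600 = -13.600 ms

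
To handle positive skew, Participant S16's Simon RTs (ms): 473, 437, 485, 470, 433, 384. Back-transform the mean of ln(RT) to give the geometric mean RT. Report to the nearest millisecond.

446 ms

ln(RT): 6.1591, 6.0799, 6.1841, 6.1527, 6.0707, 5.9506
Mean ln(RT) = 36.5973/6 = 6.09955
Geometric mean = exp(6.09955) = 445.66 ms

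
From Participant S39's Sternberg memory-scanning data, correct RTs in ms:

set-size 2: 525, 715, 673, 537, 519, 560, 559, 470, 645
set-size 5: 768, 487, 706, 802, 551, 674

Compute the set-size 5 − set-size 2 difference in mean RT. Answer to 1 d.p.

86.6 ms

M(set-size 2) = 5203/9 = 578.111
M(set-size 5) = 3988/6 = 664.667
Difference = 664.667 − 578.111 = 86.556 ms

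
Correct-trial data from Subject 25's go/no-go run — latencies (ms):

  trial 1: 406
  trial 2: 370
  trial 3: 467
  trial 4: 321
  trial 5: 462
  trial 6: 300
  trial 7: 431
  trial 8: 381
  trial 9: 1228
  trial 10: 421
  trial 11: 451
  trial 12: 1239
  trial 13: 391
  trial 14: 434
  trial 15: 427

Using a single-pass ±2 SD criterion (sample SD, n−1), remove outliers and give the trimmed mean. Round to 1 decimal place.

404.8 ms

n = 15, ΣRT = 7729, M = 515.267
Σ(x−M)² = 1222048.93; s = √(1222048.93/14) = 295.447
Cutoffs: 515.267 ± 2·295.447 → [-75.6, 1106.2]
Outside: 1228, 1239 → excluded.
Retained (n=13): Σ = 5262, mean = 5262/13 = 404.769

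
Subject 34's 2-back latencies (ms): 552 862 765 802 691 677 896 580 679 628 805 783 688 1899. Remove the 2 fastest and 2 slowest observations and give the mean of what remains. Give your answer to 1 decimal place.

Sorted: 552, 580, 628, 677, 679, 688, 691, 765, 783, 802, 805, 862, 896, 1899
Drop lowest 2 (552, 580) and highest 2 (896, 1899)
Remaining (n=10): Σ = 7380, mean = 7380/10 = 738.000

738.0 ms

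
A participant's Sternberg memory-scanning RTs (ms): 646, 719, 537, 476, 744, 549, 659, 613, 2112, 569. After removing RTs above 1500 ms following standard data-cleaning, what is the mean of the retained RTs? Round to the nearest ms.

Excluded: 2112
Retained (n=9): Σ = 5512
Mean = 5512/9 = 612.4444

612 ms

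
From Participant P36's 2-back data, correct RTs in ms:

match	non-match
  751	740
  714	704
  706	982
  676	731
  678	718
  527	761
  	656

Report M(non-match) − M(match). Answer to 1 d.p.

M(match) = 4052/6 = 675.333
M(non-match) = 5292/7 = 756.000
Difference = 756.000 − 675.333 = 80.667 ms

80.7 ms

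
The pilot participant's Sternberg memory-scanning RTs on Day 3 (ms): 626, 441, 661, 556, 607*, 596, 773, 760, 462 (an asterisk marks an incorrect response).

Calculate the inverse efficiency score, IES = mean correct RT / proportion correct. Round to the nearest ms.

686 ms

Correct trials (n=8): 626, 441, 661, 556, 596, 773, 760, 462
Mean correct RT = 4875/8 = 609.3750 ms
Proportion correct = 8/9
IES = 609.3750 / (8/9) = 685.547 ms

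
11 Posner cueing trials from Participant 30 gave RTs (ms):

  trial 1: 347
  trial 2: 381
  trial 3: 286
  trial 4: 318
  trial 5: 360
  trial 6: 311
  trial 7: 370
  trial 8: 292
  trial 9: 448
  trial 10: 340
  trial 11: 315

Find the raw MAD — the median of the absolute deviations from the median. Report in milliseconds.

Sorted: 286, 292, 311, 315, 318, 340, 347, 360, 370, 381, 448 → median = 340
|x − 340|: 7, 41, 54, 22, 20, 29, 30, 48, 108, 0, 25
Sorted deviations: 0, 7, 20, 22, 25, 29, 30, 41, 48, 54, 108 → MAD = 29

29 ms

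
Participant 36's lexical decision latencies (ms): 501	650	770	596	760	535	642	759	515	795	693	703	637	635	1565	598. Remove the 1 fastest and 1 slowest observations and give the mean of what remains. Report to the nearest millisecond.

663 ms

Sorted: 501, 515, 535, 596, 598, 635, 637, 642, 650, 693, 703, 759, 760, 770, 795, 1565
Drop lowest 1 (501) and highest 1 (1565)
Remaining (n=14): Σ = 9288, mean = 9288/14 = 663.429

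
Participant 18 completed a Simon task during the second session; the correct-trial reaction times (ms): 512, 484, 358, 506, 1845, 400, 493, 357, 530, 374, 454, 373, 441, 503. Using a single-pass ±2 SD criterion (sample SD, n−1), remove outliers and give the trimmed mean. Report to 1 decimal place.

445.0 ms

n = 14, ΣRT = 7630, M = 545.000
Σ(x−M)² = 1870284.00; s = √(1870284.00/13) = 379.299
Cutoffs: 545.000 ± 2·379.299 → [-213.6, 1303.6]
Outside: 1845 → excluded.
Retained (n=13): Σ = 5785, mean = 5785/13 = 445.000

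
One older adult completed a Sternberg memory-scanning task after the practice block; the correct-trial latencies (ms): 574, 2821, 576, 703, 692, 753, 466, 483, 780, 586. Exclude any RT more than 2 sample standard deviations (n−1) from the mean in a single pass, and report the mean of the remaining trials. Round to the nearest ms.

624 ms

n = 10, ΣRT = 8434, M = 843.400
Σ(x−M)² = 4448380.40; s = √(4448380.40/9) = 703.039
Cutoffs: 843.400 ± 2·703.039 → [-562.7, 2249.5]
Outside: 2821 → excluded.
Retained (n=9): Σ = 5613, mean = 5613/9 = 623.667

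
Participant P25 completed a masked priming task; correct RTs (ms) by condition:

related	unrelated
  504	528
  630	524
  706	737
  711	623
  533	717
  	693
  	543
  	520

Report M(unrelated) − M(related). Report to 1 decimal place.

-6.2 ms

M(related) = 3084/5 = 616.800
M(unrelated) = 4885/8 = 610.625
Difference = 610.625 − 616.800 = -6.175 ms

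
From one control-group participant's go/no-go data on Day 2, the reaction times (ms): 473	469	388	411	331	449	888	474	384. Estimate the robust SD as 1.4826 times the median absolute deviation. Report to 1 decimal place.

Sorted: 331, 384, 388, 411, 449, 469, 473, 474, 888 → median = 449
|x − 449| sorted: 0, 20, 24, 25, 38, 61, 65, 118, 439 → MAD = 38
Robust SD ≈ 1.4826 × 38 = 56.339

56.3 ms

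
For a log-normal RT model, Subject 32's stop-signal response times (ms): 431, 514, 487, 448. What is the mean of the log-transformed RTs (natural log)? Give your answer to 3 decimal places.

6.150

ln(RT): 6.0661, 6.2422, 6.1883, 6.1048
Σ ln(RT) = 24.6014
Mean = 24.6014/4 = 6.15035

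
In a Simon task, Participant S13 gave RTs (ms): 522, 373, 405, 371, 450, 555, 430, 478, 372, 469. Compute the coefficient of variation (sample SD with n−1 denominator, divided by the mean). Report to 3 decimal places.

n = 10, Σ = 4425, M = 442.5000
Σ(x−M)² = 37470.500; s = √(37470.500/9) = 64.5243
CV = 64.5243 / 442.5000 = 0.14582

0.146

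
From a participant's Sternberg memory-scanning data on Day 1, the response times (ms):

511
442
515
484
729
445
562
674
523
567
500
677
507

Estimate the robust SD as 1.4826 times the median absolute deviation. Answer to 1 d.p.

Sorted: 442, 445, 484, 500, 507, 511, 515, 523, 562, 567, 674, 677, 729 → median = 515
|x − 515| sorted: 0, 4, 8, 8, 15, 31, 47, 52, 70, 73, 159, 162, 214 → MAD = 47
Robust SD ≈ 1.4826 × 47 = 69.682

69.7 ms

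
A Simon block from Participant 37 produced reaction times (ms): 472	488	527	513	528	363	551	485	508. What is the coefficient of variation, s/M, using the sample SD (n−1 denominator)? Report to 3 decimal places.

0.111

n = 9, Σ = 4435, M = 492.7778
Σ(x−M)² = 23799.556; s = √(23799.556/8) = 54.5431
CV = 54.5431 / 492.7778 = 0.11068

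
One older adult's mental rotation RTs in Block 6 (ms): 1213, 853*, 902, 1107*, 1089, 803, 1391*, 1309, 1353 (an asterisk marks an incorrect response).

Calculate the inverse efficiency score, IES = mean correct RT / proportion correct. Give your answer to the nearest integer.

1667 ms

Correct trials (n=6): 1213, 902, 1089, 803, 1309, 1353
Mean correct RT = 6669/6 = 1111.5000 ms
Proportion correct = 6/9
IES = 1111.5000 / (6/9) = 1667.250 ms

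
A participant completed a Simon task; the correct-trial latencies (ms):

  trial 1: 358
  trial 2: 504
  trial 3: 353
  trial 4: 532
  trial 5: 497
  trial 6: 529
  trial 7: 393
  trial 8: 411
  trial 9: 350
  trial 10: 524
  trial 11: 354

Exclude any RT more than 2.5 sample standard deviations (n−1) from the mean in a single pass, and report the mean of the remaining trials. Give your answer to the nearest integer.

437 ms

n = 11, ΣRT = 4805, M = 436.818
Σ(x−M)² = 63513.64; s = √(63513.64/10) = 79.695
Cutoffs: 436.818 ± 2.5·79.695 → [237.6, 636.1]
No RTs fall outside the cutoffs; all 11 retained. Mean = 4805/11 = 436.818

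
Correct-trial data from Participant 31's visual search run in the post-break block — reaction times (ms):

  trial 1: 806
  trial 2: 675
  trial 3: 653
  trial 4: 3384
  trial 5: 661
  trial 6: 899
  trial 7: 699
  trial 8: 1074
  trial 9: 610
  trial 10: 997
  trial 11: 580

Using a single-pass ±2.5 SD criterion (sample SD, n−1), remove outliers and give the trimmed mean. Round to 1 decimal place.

765.4 ms

n = 11, ΣRT = 11038, M = 1003.455
Σ(x−M)² = 6496702.73; s = √(6496702.73/10) = 806.021
Cutoffs: 1003.455 ± 2.5·806.021 → [-1011.6, 3018.5]
Outside: 3384 → excluded.
Retained (n=10): Σ = 7654, mean = 7654/10 = 765.400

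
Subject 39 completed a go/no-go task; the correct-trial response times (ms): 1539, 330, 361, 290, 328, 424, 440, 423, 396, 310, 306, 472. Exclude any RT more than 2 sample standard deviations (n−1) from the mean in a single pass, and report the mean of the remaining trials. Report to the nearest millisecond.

371 ms

n = 12, ΣRT = 5619, M = 468.250
Σ(x−M)² = 1289970.25; s = √(1289970.25/11) = 342.447
Cutoffs: 468.250 ± 2·342.447 → [-216.6, 1153.1]
Outside: 1539 → excluded.
Retained (n=11): Σ = 4080, mean = 4080/11 = 370.909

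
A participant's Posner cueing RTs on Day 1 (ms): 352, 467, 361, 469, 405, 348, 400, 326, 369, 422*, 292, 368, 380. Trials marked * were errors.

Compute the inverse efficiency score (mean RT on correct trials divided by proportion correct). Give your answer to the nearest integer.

Correct trials (n=12): 352, 467, 361, 469, 405, 348, 400, 326, 369, 292, 368, 380
Mean correct RT = 4537/12 = 378.0833 ms
Proportion correct = 12/13
IES = 378.0833 / (12/13) = 409.590 ms

410 ms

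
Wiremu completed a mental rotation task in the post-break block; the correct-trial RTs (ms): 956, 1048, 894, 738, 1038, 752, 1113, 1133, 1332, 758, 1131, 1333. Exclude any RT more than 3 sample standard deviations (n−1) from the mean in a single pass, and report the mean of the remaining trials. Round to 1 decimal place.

1018.8 ms

n = 12, ΣRT = 12226, M = 1018.833
Σ(x−M)² = 470107.67; s = √(470107.67/11) = 206.729
Cutoffs: 1018.833 ± 3·206.729 → [398.6, 1639.0]
No RTs fall outside the cutoffs; all 12 retained. Mean = 12226/12 = 1018.833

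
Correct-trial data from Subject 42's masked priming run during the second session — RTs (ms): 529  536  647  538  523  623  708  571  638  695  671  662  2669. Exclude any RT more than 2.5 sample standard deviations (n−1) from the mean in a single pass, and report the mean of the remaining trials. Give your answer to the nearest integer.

n = 13, ΣRT = 10010, M = 770.000
Σ(x−M)² = 3958568.00; s = √(3958568.00/12) = 574.352
Cutoffs: 770.000 ± 2.5·574.352 → [-665.9, 2205.9]
Outside: 2669 → excluded.
Retained (n=12): Σ = 7341, mean = 7341/12 = 611.750

612 ms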